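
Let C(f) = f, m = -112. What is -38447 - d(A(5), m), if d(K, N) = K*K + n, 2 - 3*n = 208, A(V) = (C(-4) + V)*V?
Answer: -115210/3 ≈ -38403.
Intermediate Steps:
A(V) = V*(-4 + V) (A(V) = (-4 + V)*V = V*(-4 + V))
n = -206/3 (n = ⅔ - ⅓*208 = ⅔ - 208/3 = -206/3 ≈ -68.667)
d(K, N) = -206/3 + K² (d(K, N) = K*K - 206/3 = K² - 206/3 = -206/3 + K²)
-38447 - d(A(5), m) = -38447 - (-206/3 + (5*(-4 + 5))²) = -38447 - (-206/3 + (5*1)²) = -38447 - (-206/3 + 5²) = -38447 - (-206/3 + 25) = -38447 - 1*(-131/3) = -38447 + 131/3 = -115210/3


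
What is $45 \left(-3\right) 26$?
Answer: $-3510$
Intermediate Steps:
$45 \left(-3\right) 26 = \left(-135\right) 26 = -3510$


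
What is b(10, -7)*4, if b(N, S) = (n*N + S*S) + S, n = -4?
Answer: 8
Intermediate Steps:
b(N, S) = S + S**2 - 4*N (b(N, S) = (-4*N + S*S) + S = (-4*N + S**2) + S = (S**2 - 4*N) + S = S + S**2 - 4*N)
b(10, -7)*4 = (-7 + (-7)**2 - 4*10)*4 = (-7 + 49 - 40)*4 = 2*4 = 8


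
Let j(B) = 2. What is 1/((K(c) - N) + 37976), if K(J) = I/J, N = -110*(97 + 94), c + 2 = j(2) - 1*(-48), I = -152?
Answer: 6/353897 ≈ 1.6954e-5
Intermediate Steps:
c = 48 (c = -2 + (2 - 1*(-48)) = -2 + (2 + 48) = -2 + 50 = 48)
N = -21010 (N = -110*191 = -21010)
K(J) = -152/J
1/((K(c) - N) + 37976) = 1/((-152/48 - 1*(-21010)) + 37976) = 1/((-152*1/48 + 21010) + 37976) = 1/((-19/6 + 21010) + 37976) = 1/(126041/6 + 37976) = 1/(353897/6) = 6/353897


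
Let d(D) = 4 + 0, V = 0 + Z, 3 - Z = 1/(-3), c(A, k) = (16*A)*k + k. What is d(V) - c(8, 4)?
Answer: -512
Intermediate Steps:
c(A, k) = k + 16*A*k (c(A, k) = 16*A*k + k = k + 16*A*k)
Z = 10/3 (Z = 3 - 1/(-3) = 3 - 1*(-1/3) = 3 + 1/3 = 10/3 ≈ 3.3333)
V = 10/3 (V = 0 + 10/3 = 10/3 ≈ 3.3333)
d(D) = 4
d(V) - c(8, 4) = 4 - 4*(1 + 16*8) = 4 - 4*(1 + 128) = 4 - 4*129 = 4 - 1*516 = 4 - 516 = -512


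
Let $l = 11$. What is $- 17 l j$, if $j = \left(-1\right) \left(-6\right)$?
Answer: $-1122$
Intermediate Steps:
$j = 6$
$- 17 l j = \left(-17\right) 11 \cdot 6 = \left(-187\right) 6 = -1122$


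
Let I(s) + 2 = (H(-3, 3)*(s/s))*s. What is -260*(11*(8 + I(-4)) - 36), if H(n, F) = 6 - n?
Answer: 95160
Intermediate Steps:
I(s) = -2 + 9*s (I(s) = -2 + ((6 - 1*(-3))*(s/s))*s = -2 + ((6 + 3)*1)*s = -2 + (9*1)*s = -2 + 9*s)
-260*(11*(8 + I(-4)) - 36) = -260*(11*(8 + (-2 + 9*(-4))) - 36) = -260*(11*(8 + (-2 - 36)) - 36) = -260*(11*(8 - 38) - 36) = -260*(11*(-30) - 36) = -260*(-330 - 36) = -260*(-366) = 95160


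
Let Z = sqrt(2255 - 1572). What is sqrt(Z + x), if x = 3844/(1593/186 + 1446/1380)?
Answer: sqrt(29350242155 + 73393489*sqrt(683))/8567 ≈ 20.641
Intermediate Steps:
Z = sqrt(683) ≈ 26.134
x = 3425965/8567 (x = 3844/(1593*(1/186) + 1446*(1/1380)) = 3844/(531/62 + 241/230) = 3844/(34268/3565) = 3844*(3565/34268) = 3425965/8567 ≈ 399.90)
sqrt(Z + x) = sqrt(sqrt(683) + 3425965/8567) = sqrt(3425965/8567 + sqrt(683))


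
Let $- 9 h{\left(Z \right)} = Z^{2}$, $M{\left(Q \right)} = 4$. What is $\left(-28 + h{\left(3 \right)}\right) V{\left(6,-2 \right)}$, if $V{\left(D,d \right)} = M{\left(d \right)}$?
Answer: $-116$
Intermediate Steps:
$h{\left(Z \right)} = - \frac{Z^{2}}{9}$
$V{\left(D,d \right)} = 4$
$\left(-28 + h{\left(3 \right)}\right) V{\left(6,-2 \right)} = \left(-28 - \frac{3^{2}}{9}\right) 4 = \left(-28 - 1\right) 4 = \left(-29\right) 4 = -116$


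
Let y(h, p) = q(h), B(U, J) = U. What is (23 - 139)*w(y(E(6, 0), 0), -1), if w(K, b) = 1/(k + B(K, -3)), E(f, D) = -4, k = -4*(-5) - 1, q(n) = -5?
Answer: -58/7 ≈ -8.2857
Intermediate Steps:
k = 19 (k = 20 - 1 = 19)
y(h, p) = -5
w(K, b) = 1/(19 + K)
(23 - 139)*w(y(E(6, 0), 0), -1) = (23 - 139)/(19 - 5) = -116/14 = -116*1/14 = -58/7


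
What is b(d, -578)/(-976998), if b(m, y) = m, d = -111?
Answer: 37/325666 ≈ 0.00011361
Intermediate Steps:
b(d, -578)/(-976998) = -111/(-976998) = -111*(-1/976998) = 37/325666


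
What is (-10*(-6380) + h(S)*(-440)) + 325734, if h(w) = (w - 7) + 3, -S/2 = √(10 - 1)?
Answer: 393934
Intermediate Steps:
S = -6 (S = -2*√(10 - 1) = -2*√9 = -2*3 = -6)
h(w) = -4 + w (h(w) = (-7 + w) + 3 = -4 + w)
(-10*(-6380) + h(S)*(-440)) + 325734 = (-10*(-6380) + (-4 - 6)*(-440)) + 325734 = (63800 - 10*(-440)) + 325734 = (63800 + 4400) + 325734 = 68200 + 325734 = 393934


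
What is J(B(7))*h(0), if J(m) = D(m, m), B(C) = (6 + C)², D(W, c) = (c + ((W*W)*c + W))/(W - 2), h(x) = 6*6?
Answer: 173777292/167 ≈ 1.0406e+6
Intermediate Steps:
h(x) = 36
D(W, c) = (W + c + c*W²)/(-2 + W) (D(W, c) = (c + (W²*c + W))/(-2 + W) = (c + (c*W² + W))/(-2 + W) = (c + (W + c*W²))/(-2 + W) = (W + c + c*W²)/(-2 + W))
J(m) = (m³ + 2*m)/(-2 + m) (J(m) = (m + m + m*m²)/(-2 + m) = (m + m + m³)/(-2 + m) = (m³ + 2*m)/(-2 + m))
J(B(7))*h(0) = ((6 + 7)²*(2 + ((6 + 7)²)²)/(-2 + (6 + 7)²))*36 = (13²*(2 + (13²)²)/(-2 + 13²))*36 = (169*(2 + 169²)/(-2 + 169))*36 = (169*(2 + 28561)/167)*36 = (169*(1/167)*28563)*36 = (4827147/167)*36 = 173777292/167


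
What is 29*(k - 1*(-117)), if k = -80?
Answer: 1073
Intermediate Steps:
29*(k - 1*(-117)) = 29*(-80 - 1*(-117)) = 29*(-80 + 117) = 29*37 = 1073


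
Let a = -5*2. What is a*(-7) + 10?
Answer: 80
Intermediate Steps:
a = -10
a*(-7) + 10 = -10*(-7) + 10 = 70 + 10 = 80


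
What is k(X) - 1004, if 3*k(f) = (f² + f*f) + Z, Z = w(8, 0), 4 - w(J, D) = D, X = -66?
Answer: 5704/3 ≈ 1901.3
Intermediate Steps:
w(J, D) = 4 - D
Z = 4 (Z = 4 - 1*0 = 4 + 0 = 4)
k(f) = 4/3 + 2*f²/3 (k(f) = ((f² + f*f) + 4)/3 = ((f² + f²) + 4)/3 = (2*f² + 4)/3 = (4 + 2*f²)/3 = 4/3 + 2*f²/3)
k(X) - 1004 = (4/3 + (⅔)*(-66)²) - 1004 = (4/3 + (⅔)*4356) - 1004 = (4/3 + 2904) - 1004 = 8716/3 - 1004 = 5704/3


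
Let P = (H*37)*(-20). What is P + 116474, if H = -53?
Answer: 155694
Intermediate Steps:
P = 39220 (P = -53*37*(-20) = -1961*(-20) = 39220)
P + 116474 = 39220 + 116474 = 155694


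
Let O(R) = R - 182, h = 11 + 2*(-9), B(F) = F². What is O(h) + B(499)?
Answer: 248812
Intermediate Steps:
h = -7 (h = 11 - 18 = -7)
O(R) = -182 + R
O(h) + B(499) = (-182 - 7) + 499² = -189 + 249001 = 248812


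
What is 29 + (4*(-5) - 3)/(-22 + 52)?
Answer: 847/30 ≈ 28.233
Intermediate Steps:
29 + (4*(-5) - 3)/(-22 + 52) = 29 + (-20 - 3)/30 = 29 - 23*1/30 = 29 - 23/30 = 847/30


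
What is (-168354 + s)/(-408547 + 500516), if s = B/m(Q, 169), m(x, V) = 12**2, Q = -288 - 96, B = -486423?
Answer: -2747711/1471504 ≈ -1.8673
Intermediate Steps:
Q = -384
m(x, V) = 144
s = -54047/16 (s = -486423/144 = -486423*1/144 = -54047/16 ≈ -3377.9)
(-168354 + s)/(-408547 + 500516) = (-168354 - 54047/16)/(-408547 + 500516) = -2747711/16/91969 = -2747711/16*1/91969 = -2747711/1471504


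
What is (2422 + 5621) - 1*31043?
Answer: -23000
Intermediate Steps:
(2422 + 5621) - 1*31043 = 8043 - 31043 = -23000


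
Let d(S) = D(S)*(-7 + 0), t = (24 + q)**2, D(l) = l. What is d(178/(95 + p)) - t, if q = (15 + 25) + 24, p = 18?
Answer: -876318/113 ≈ -7755.0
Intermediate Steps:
q = 64 (q = 40 + 24 = 64)
t = 7744 (t = (24 + 64)**2 = 88**2 = 7744)
d(S) = -7*S (d(S) = S*(-7 + 0) = S*(-7) = -7*S)
d(178/(95 + p)) - t = -1246/(95 + 18) - 1*7744 = -1246/113 - 7744 = -876318/113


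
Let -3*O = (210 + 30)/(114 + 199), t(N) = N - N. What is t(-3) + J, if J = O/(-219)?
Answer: 80/68547 ≈ 0.0011671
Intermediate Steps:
t(N) = 0
O = -80/313 (O = -(210 + 30)/(3*(114 + 199)) = -80/313 ≈ -0.25559)
J = 80/68547 (J = -80/313/(-219) = -80/313*(-1/219) = 80/68547 ≈ 0.0011671)
t(-3) + J = 0 + 80/68547 = 80/68547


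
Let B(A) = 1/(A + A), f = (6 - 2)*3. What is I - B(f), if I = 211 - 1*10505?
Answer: -247057/24 ≈ -10294.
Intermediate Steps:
f = 12 (f = 4*3 = 12)
B(A) = 1/(2*A)
I = -10294 (I = 211 - 10505 = -10294)
I - B(f) = -10294 - 1/(2*12) = -10294 - 1*1/24 = -10294 - 1/24 = -247057/24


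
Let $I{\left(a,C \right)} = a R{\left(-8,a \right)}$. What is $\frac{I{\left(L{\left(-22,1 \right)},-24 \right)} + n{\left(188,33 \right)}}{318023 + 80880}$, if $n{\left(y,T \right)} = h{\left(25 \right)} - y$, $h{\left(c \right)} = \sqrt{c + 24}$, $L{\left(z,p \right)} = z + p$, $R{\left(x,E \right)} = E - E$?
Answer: $- \frac{181}{398903} \approx -0.00045374$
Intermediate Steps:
$R{\left(x,E \right)} = 0$
$L{\left(z,p \right)} = p + z$
$h{\left(c \right)} = \sqrt{24 + c}$
$I{\left(a,C \right)} = 0$ ($I{\left(a,C \right)} = a 0 = 0$)
$n{\left(y,T \right)} = 7 - y$ ($n{\left(y,T \right)} = \sqrt{24 + 25} - y = \sqrt{49} - y = 7 - y$)
$\frac{I{\left(L{\left(-22,1 \right)},-24 \right)} + n{\left(188,33 \right)}}{318023 + 80880} = \frac{0 + \left(7 - 188\right)}{318023 + 80880} = \frac{0 + \left(7 - 188\right)}{398903} = \left(0 - 181\right) \frac{1}{398903} = \left(-181\right) \frac{1}{398903} = - \frac{181}{398903}$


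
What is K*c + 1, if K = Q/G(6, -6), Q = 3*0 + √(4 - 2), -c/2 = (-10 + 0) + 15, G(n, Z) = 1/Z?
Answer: 1 + 60*√2 ≈ 85.853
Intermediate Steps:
c = -10 (c = -2*((-10 + 0) + 15) = -2*(-10 + 15) = -2*5 = -10)
Q = √2 (Q = 0 + √2 = √2 ≈ 1.4142)
K = -6*√2 (K = √2/(1/(-6)) = √2/(-⅙) = √2*(-6) = -6*√2 ≈ -8.4853)
K*c + 1 = -6*√2*(-10) + 1 = 60*√2 + 1 = 1 + 60*√2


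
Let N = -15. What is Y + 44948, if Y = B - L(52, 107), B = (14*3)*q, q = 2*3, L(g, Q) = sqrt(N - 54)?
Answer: 45200 - I*sqrt(69) ≈ 45200.0 - 8.3066*I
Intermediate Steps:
L(g, Q) = I*sqrt(69) (L(g, Q) = sqrt(-15 - 54) = sqrt(-69) = I*sqrt(69))
q = 6
B = 252 (B = (14*3)*6 = 42*6 = 252)
Y = 252 - I*sqrt(69) ≈ 252.0 - 8.3066*I
Y + 44948 = (252 - I*sqrt(69)) + 44948 = 45200 - I*sqrt(69)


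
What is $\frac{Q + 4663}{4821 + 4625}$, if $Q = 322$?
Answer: $\frac{4985}{9446} \approx 0.52774$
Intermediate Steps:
$\frac{Q + 4663}{4821 + 4625} = \frac{322 + 4663}{4821 + 4625} = \frac{4985}{9446}$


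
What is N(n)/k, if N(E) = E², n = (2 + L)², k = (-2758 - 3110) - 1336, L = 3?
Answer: -625/7204 ≈ -0.086757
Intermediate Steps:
k = -7204 (k = -5868 - 1336 = -7204)
n = 25 (n = (2 + 3)² = 5² = 25)
N(n)/k = 25²/(-7204) = 625*(-1/7204) = -625/7204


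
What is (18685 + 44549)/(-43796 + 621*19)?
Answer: -63234/31997 ≈ -1.9762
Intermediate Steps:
(18685 + 44549)/(-43796 + 621*19) = 63234/(-43796 + 11799) = 63234/(-31997) = 63234*(-1/31997) = -63234/31997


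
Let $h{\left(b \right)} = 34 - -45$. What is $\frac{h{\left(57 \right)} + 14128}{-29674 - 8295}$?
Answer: $- \frac{14207}{37969} \approx -0.37417$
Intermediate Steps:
$h{\left(b \right)} = 79$ ($h{\left(b \right)} = 34 + 45 = 79$)
$\frac{h{\left(57 \right)} + 14128}{-29674 - 8295} = \frac{79 + 14128}{-29674 - 8295} = \frac{14207}{-37969} = 14207 \left(- \frac{1}{37969}\right) = - \frac{14207}{37969}$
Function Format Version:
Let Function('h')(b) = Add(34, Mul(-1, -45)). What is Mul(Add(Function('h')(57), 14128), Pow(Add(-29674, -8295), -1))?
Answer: Rational(-14207, 37969) ≈ -0.37417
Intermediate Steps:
Function('h')(b) = 79 (Function('h')(b) = Add(34, 45) = 79)
Mul(Add(Function('h')(57), 14128), Pow(Add(-29674, -8295), -1)) = Mul(Add(79, 14128), Pow(Add(-29674, -8295), -1)) = Mul(14207, Pow(-37969, -1)) = Mul(14207, Rational(-1, 37969)) = Rational(-14207, 37969)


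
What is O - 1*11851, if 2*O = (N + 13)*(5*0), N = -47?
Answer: -11851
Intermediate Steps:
O = 0 (O = ((-47 + 13)*(5*0))/2 = (-34*0)/2 = (½)*0 = 0)
O - 1*11851 = 0 - 1*11851 = 0 - 11851 = -11851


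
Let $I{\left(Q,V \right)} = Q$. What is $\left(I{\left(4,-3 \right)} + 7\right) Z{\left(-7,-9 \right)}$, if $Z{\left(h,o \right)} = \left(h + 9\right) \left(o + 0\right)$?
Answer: $-198$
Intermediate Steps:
$Z{\left(h,o \right)} = o \left(9 + h\right)$ ($Z{\left(h,o \right)} = \left(9 + h\right) o = o \left(9 + h\right)$)
$\left(I{\left(4,-3 \right)} + 7\right) Z{\left(-7,-9 \right)} = \left(4 + 7\right) \left(- 9 \left(9 - 7\right)\right) = 11 \left(\left(-9\right) 2\right) = 11 \left(-18\right) = -198$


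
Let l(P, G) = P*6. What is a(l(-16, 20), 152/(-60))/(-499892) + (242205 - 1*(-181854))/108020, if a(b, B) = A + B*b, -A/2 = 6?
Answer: 52989681851/13499583460 ≈ 3.9253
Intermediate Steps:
l(P, G) = 6*P
A = -12 (A = -2*6 = -12)
a(b, B) = -12 + B*b
a(l(-16, 20), 152/(-60))/(-499892) + (242205 - 1*(-181854))/108020 = (-12 + (152/(-60))*(6*(-16)))/(-499892) + (242205 - 1*(-181854))/108020 = (-12 + (152*(-1/60))*(-96))*(-1/499892) + (242205 + 181854)*(1/108020) = (-12 - 38/15*(-96))*(-1/499892) + 424059*(1/108020) = (-12 + 1216/5)*(-1/499892) + 424059/108020 = (1156/5)*(-1/499892) + 424059/108020 = -289/624865 + 424059/108020 = 52989681851/13499583460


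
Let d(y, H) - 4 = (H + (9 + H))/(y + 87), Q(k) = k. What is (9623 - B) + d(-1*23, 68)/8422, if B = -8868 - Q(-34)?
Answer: 9948471057/539008 ≈ 18457.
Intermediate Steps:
d(y, H) = 4 + (9 + 2*H)/(87 + y) (d(y, H) = 4 + (H + (9 + H))/(y + 87) = 4 + (9 + 2*H)/(87 + y))
B = -8834 (B = -8868 - 1*(-34) = -8868 + 34 = -8834)
(9623 - B) + d(-1*23, 68)/8422 = (9623 - 1*(-8834)) + ((357 + 2*68 + 4*(-1*23))/(87 - 1*23))/8422 = (9623 + 8834) + ((357 + 136 + 4*(-23))/(87 - 23))*(1/8422) = 18457 + ((357 + 136 - 92)/64)*(1/8422) = 18457 + ((1/64)*401)*(1/8422) = 18457 + (401/64)*(1/8422) = 18457 + 401/539008 = 9948471057/539008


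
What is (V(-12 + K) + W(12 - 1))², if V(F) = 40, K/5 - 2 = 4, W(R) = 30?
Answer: 4900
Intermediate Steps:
K = 30 (K = 10 + 5*4 = 10 + 20 = 30)
(V(-12 + K) + W(12 - 1))² = (40 + 30)² = 70² = 4900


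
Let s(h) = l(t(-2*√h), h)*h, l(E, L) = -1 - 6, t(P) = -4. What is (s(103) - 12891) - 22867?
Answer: -36479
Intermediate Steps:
l(E, L) = -7
s(h) = -7*h
(s(103) - 12891) - 22867 = (-7*103 - 12891) - 22867 = (-721 - 12891) - 22867 = -13612 - 22867 = -36479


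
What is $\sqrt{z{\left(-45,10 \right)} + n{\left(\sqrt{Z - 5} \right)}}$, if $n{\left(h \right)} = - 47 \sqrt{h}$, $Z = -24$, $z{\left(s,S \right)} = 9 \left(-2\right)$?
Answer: $\sqrt{-18 - 47 \sqrt[4]{29} \sqrt{i}} \approx 3.6971 - 10.43 i$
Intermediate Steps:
$z{\left(s,S \right)} = -18$
$\sqrt{z{\left(-45,10 \right)} + n{\left(\sqrt{Z - 5} \right)}} = \sqrt{-18 - 47 \sqrt{\sqrt{-24 - 5}}} = \sqrt{-18 - 47 \sqrt{\sqrt{-29}}} = \sqrt{-18 - 47 \sqrt{i \sqrt{29}}} = \sqrt{-18 - 47 \sqrt[4]{29} \sqrt{i}}$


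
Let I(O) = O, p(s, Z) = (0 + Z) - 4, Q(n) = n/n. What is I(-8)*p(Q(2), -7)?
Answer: 88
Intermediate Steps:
Q(n) = 1
p(s, Z) = -4 + Z (p(s, Z) = Z - 4 = -4 + Z)
I(-8)*p(Q(2), -7) = -8*(-4 - 7) = -8*(-11) = 88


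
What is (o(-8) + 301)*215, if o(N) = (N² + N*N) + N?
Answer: 90515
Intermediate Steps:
o(N) = N + 2*N² (o(N) = (N² + N²) + N = 2*N² + N = N + 2*N²)
(o(-8) + 301)*215 = (-8*(1 + 2*(-8)) + 301)*215 = (-8*(1 - 16) + 301)*215 = (-8*(-15) + 301)*215 = (120 + 301)*215 = 421*215 = 90515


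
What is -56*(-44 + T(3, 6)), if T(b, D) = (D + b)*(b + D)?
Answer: -2072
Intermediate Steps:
T(b, D) = (D + b)² (T(b, D) = (D + b)*(D + b) = (D + b)²)
-56*(-44 + T(3, 6)) = -56*(-44 + (6 + 3)²) = -56*(-44 + 9²) = -56*(-44 + 81) = -56*37 = -2072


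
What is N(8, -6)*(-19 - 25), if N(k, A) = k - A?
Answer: -616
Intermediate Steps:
N(8, -6)*(-19 - 25) = (8 - 1*(-6))*(-19 - 25) = (8 + 6)*(-44) = 14*(-44) = -616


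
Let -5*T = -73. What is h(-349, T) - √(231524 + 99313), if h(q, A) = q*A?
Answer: -25477/5 - √330837 ≈ -5670.6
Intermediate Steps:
T = 73/5 (T = -⅕*(-73) = 73/5 ≈ 14.600)
h(q, A) = A*q
h(-349, T) - √(231524 + 99313) = (73/5)*(-349) - √(231524 + 99313) = -25477/5 - √330837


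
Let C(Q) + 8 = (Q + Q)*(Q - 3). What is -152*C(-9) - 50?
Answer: -31666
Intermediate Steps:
C(Q) = -8 + 2*Q*(-3 + Q) (C(Q) = -8 + (Q + Q)*(Q - 3) = -8 + (2*Q)*(-3 + Q) = -8 + 2*Q*(-3 + Q))
-152*C(-9) - 50 = -152*(-8 - 6*(-9) + 2*(-9)²) - 50 = -152*(-8 + 54 + 2*81) - 50 = -152*(-8 + 54 + 162) - 50 = -152*208 - 50 = -31616 - 50 = -31666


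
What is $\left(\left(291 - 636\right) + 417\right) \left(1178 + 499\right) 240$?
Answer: $28978560$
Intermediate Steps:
$\left(\left(291 - 636\right) + 417\right) \left(1178 + 499\right) 240 = \left(\left(291 - 636\right) + 417\right) 1677 \cdot 240 = \left(-345 + 417\right) 1677 \cdot 240 = 72 \cdot 1677 \cdot 240 = 120744 \cdot 240 = 28978560$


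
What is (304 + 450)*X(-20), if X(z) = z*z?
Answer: 301600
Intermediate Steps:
X(z) = z²
(304 + 450)*X(-20) = (304 + 450)*(-20)² = 754*400 = 301600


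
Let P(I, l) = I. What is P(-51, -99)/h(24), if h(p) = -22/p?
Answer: 612/11 ≈ 55.636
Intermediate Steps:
P(-51, -99)/h(24) = -51/((-22/24)) = -51/((-22*1/24)) = -51/(-11/12) = -51*(-12/11) = 612/11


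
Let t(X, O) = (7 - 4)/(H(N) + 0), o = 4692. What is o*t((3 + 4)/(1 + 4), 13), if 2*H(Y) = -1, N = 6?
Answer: -28152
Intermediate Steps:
H(Y) = -½ (H(Y) = (½)*(-1) = -½)
t(X, O) = -6 (t(X, O) = (7 - 4)/(-½ + 0) = 3/(-½) = 3*(-2) = -6)
o*t((3 + 4)/(1 + 4), 13) = 4692*(-6) = -28152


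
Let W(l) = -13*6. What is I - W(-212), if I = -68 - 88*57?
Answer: -5006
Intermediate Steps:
I = -5084 (I = -68 - 5016 = -5084)
W(l) = -78
I - W(-212) = -5084 - 1*(-78) = -5084 + 78 = -5006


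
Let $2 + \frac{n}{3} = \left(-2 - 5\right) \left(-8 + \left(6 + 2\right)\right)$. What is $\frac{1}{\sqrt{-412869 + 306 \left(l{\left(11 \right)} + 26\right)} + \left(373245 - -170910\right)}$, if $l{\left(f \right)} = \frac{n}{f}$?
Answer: $\frac{1995235}{1085718586718} - \frac{i \sqrt{49014669}}{3257155760154} \approx 1.8377 \cdot 10^{-6} - 2.1494 \cdot 10^{-9} i$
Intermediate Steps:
$n = -6$ ($n = -6 + 3 \left(-2 - 5\right) \left(-8 + \left(6 + 2\right)\right) = -6 + 3 \left(- 7 \left(-8 + 8\right)\right) = -6 + 3 \left(\left(-7\right) 0\right) = -6 + 3 \cdot 0 = -6 + 0 = -6$)
$l{\left(f \right)} = - \frac{6}{f}$
$\frac{1}{\sqrt{-412869 + 306 \left(l{\left(11 \right)} + 26\right)} + \left(373245 - -170910\right)} = \frac{1}{\sqrt{-412869 + 306 \left(- \frac{6}{11} + 26\right)} + \left(373245 - -170910\right)} = \frac{1}{\sqrt{-412869 + 306 \left(\left(-6\right) \frac{1}{11} + 26\right)} + \left(373245 + 170910\right)} = \frac{1}{\sqrt{-412869 + 306 \left(- \frac{6}{11} + 26\right)} + 544155} = \frac{1}{\sqrt{-412869 + 306 \cdot \frac{280}{11}} + 544155} = \frac{1}{\sqrt{-412869 + \frac{85680}{11}} + 544155} = \frac{1}{\sqrt{- \frac{4455879}{11}} + 544155} = \frac{1}{\frac{i \sqrt{49014669}}{11} + 544155} = \frac{1}{544155 + \frac{i \sqrt{49014669}}{11}}$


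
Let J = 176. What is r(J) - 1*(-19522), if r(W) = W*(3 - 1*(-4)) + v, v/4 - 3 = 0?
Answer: 20766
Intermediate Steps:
v = 12 (v = 12 + 4*0 = 12 + 0 = 12)
r(W) = 12 + 7*W (r(W) = W*(3 - 1*(-4)) + 12 = W*(3 + 4) + 12 = W*7 + 12 = 7*W + 12 = 12 + 7*W)
r(J) - 1*(-19522) = (12 + 7*176) - 1*(-19522) = (12 + 1232) + 19522 = 1244 + 19522 = 20766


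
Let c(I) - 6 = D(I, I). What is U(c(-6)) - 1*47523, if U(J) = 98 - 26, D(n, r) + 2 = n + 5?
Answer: -47451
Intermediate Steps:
D(n, r) = 3 + n (D(n, r) = -2 + (n + 5) = -2 + (5 + n) = 3 + n)
c(I) = 9 + I (c(I) = 6 + (3 + I) = 9 + I)
U(J) = 72
U(c(-6)) - 1*47523 = 72 - 1*47523 = 72 - 47523 = -47451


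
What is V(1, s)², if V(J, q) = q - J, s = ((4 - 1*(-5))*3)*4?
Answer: 11449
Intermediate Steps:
s = 108 (s = ((4 + 5)*3)*4 = (9*3)*4 = 27*4 = 108)
V(1, s)² = (108 - 1*1)² = (108 - 1)² = 107² = 11449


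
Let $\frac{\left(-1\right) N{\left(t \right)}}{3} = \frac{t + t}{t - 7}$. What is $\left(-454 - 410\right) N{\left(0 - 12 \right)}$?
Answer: $\frac{62208}{19} \approx 3274.1$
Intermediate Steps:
$N{\left(t \right)} = - \frac{6 t}{-7 + t}$ ($N{\left(t \right)} = - 3 \frac{t + t}{t - 7} = - 3 \frac{2 t}{-7 + t} = - \frac{6 t}{-7 + t}$)
$\left(-454 - 410\right) N{\left(0 - 12 \right)} = \left(-454 - 410\right) \left(- \frac{6 \left(0 - 12\right)}{-7 + \left(0 - 12\right)}\right) = - 864 \left(- \frac{6 \left(0 - 12\right)}{-7 + \left(0 - 12\right)}\right) = - 864 \left(\left(-6\right) \left(-12\right) \frac{1}{-7 - 12}\right) = - 864 \left(\left(-6\right) \left(-12\right) \frac{1}{-19}\right) = - 864 \left(\left(-6\right) \left(-12\right) \left(- \frac{1}{19}\right)\right) = \left(-864\right) \left(- \frac{72}{19}\right) = \frac{62208}{19}$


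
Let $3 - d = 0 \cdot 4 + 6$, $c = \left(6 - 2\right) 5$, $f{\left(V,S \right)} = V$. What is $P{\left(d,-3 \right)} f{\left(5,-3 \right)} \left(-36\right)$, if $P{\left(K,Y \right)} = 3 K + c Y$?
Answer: $12420$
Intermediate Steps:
$c = 20$ ($c = 4 \cdot 5 = 20$)
$d = -3$ ($d = 3 - \left(0 \cdot 4 + 6\right) = 3 - \left(0 + 6\right) = 3 - 6 = -3$)
$P{\left(K,Y \right)} = 3 K + 20 Y$
$P{\left(d,-3 \right)} f{\left(5,-3 \right)} \left(-36\right) = \left(3 \left(-3\right) + 20 \left(-3\right)\right) 5 \left(-36\right) = \left(-9 - 60\right) 5 \left(-36\right) = \left(-69\right) 5 \left(-36\right) = \left(-345\right) \left(-36\right) = 12420$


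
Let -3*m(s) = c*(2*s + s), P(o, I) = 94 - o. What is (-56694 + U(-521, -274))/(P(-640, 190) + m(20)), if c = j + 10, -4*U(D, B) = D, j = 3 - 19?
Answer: -226255/3416 ≈ -66.234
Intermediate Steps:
j = -16
U(D, B) = -D/4
c = -6 (c = -16 + 10 = -6)
m(s) = 6*s (m(s) = -(-2)*(2*s + s) = -(-2)*3*s = -(-6)*s = 6*s)
(-56694 + U(-521, -274))/(P(-640, 190) + m(20)) = (-56694 - 1/4*(-521))/((94 - 1*(-640)) + 6*20) = (-56694 + 521/4)/((94 + 640) + 120) = -226255/(4*(734 + 120)) = -226255/4/854 = -226255/4*1/854 = -226255/3416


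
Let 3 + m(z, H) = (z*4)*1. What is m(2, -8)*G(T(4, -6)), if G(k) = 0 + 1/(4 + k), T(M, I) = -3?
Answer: 5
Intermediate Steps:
m(z, H) = -3 + 4*z (m(z, H) = -3 + (z*4)*1 = -3 + (4*z)*1 = -3 + 4*z)
G(k) = 1/(4 + k)
m(2, -8)*G(T(4, -6)) = (-3 + 4*2)/(4 - 3) = (-3 + 8)/1 = 5*1 = 5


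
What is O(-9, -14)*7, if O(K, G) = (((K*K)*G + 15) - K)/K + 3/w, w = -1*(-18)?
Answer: 1729/2 ≈ 864.50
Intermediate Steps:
w = 18
O(K, G) = ⅙ + (15 - K + G*K²)/K (O(K, G) = (((K*K)*G + 15) - K)/K + 3/18 = ((K²*G + 15) - K)/K + 3*(1/18) = ((G*K² + 15) - K)/K + ⅙ = ((15 + G*K²) - K)/K + ⅙ = (15 - K + G*K²)/K + ⅙ = ⅙ + (15 - K + G*K²)/K)
O(-9, -14)*7 = (-⅚ + 15/(-9) - 14*(-9))*7 = (-⅚ + 15*(-⅑) + 126)*7 = (-⅚ - 5/3 + 126)*7 = (247/2)*7 = 1729/2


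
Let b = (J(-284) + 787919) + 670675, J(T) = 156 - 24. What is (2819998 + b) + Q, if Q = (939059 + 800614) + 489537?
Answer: 6507934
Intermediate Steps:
J(T) = 132
b = 1458726 (b = (132 + 787919) + 670675 = 788051 + 670675 = 1458726)
Q = 2229210 (Q = 1739673 + 489537 = 2229210)
(2819998 + b) + Q = (2819998 + 1458726) + 2229210 = 4278724 + 2229210 = 6507934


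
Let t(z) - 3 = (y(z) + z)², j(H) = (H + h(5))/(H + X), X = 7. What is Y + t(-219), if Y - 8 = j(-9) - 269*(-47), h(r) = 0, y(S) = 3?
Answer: 118629/2 ≈ 59315.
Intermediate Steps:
j(H) = H/(7 + H) (j(H) = (H + 0)/(H + 7) = H/(7 + H))
t(z) = 3 + (3 + z)²
Y = 25311/2 (Y = 8 + (-9/(7 - 9) - 269*(-47)) = 8 + (-9/(-2) + 12643) = 8 + (-9*(-½) + 12643) = 8 + (9/2 + 12643) = 8 + 25295/2 = 25311/2 ≈ 12656.)
Y + t(-219) = 25311/2 + (3 + (3 - 219)²) = 25311/2 + (3 + (-216)²) = 25311/2 + (3 + 46656) = 25311/2 + 46659 = 118629/2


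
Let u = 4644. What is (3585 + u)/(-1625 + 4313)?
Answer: 2743/896 ≈ 3.0614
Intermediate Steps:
(3585 + u)/(-1625 + 4313) = (3585 + 4644)/(-1625 + 4313) = 8229/2688 = 8229*(1/2688) = 2743/896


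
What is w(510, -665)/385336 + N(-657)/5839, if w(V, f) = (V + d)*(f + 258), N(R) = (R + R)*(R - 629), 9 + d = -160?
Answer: 650331936851/2249976904 ≈ 289.04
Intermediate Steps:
d = -169 (d = -9 - 160 = -169)
N(R) = 2*R*(-629 + R) (N(R) = (2*R)*(-629 + R) = 2*R*(-629 + R))
w(V, f) = (-169 + V)*(258 + f) (w(V, f) = (V - 169)*(f + 258) = (-169 + V)*(258 + f))
w(510, -665)/385336 + N(-657)/5839 = (-43602 - 169*(-665) + 258*510 + 510*(-665))/385336 + (2*(-657)*(-629 - 657))/5839 = (-43602 + 112385 + 131580 - 339150)*(1/385336) + (2*(-657)*(-1286))*(1/5839) = -138787*1/385336 + 1689804*(1/5839) = -138787/385336 + 1689804/5839 = 650331936851/2249976904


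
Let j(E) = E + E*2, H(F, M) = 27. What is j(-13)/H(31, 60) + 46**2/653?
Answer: 10555/5877 ≈ 1.7960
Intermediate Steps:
j(E) = 3*E (j(E) = E + 2*E = 3*E)
j(-13)/H(31, 60) + 46**2/653 = (3*(-13))/27 + 46**2/653 = -39*1/27 + 2116*(1/653) = -13/9 + 2116/653 = 10555/5877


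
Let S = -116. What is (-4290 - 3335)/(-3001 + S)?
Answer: 7625/3117 ≈ 2.4463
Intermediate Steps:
(-4290 - 3335)/(-3001 + S) = (-4290 - 3335)/(-3001 - 116) = -7625/(-3117) = -7625*(-1/3117) = 7625/3117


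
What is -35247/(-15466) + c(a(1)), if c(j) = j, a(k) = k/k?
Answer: 50713/15466 ≈ 3.2790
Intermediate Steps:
a(k) = 1
-35247/(-15466) + c(a(1)) = -35247/(-15466) + 1 = -35247*(-1/15466) + 1 = 35247/15466 + 1 = 50713/15466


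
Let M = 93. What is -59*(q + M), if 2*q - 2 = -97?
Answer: -5369/2 ≈ -2684.5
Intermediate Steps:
q = -95/2 (q = 1 + (½)*(-97) = 1 - 97/2 = -95/2 ≈ -47.500)
-59*(q + M) = -59*(-95/2 + 93) = -59*91/2 = -5369/2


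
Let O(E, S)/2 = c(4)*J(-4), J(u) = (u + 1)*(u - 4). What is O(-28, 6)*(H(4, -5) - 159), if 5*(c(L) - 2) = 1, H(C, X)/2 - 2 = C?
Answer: -77616/5 ≈ -15523.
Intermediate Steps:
H(C, X) = 4 + 2*C
J(u) = (1 + u)*(-4 + u)
c(L) = 11/5 (c(L) = 2 + (⅕)*1 = 2 + ⅕ = 11/5)
O(E, S) = 528/5 (O(E, S) = 2*(11*(-4 + (-4)² - 3*(-4))/5) = 2*(11*(-4 + 16 + 12)/5) = 2*((11/5)*24) = 2*(264/5) = 528/5)
O(-28, 6)*(H(4, -5) - 159) = 528*((4 + 2*4) - 159)/5 = 528*((4 + 8) - 159)/5 = 528*(12 - 159)/5 = (528/5)*(-147) = -77616/5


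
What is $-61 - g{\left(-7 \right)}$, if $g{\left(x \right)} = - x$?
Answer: $-68$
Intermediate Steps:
$-61 - g{\left(-7 \right)} = -61 - \left(-1\right) \left(-7\right) = -61 - 7 = -68$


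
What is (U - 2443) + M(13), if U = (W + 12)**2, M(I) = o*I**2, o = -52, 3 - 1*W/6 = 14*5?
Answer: 140869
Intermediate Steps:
W = -402 (W = 18 - 84*5 = 18 - 6*70 = 18 - 420 = -402)
M(I) = -52*I**2
U = 152100 (U = (-402 + 12)**2 = (-390)**2 = 152100)
(U - 2443) + M(13) = (152100 - 2443) - 52*13**2 = 149657 - 52*169 = 149657 - 8788 = 140869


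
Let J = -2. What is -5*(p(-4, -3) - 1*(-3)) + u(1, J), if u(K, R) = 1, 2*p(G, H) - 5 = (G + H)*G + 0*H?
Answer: -193/2 ≈ -96.500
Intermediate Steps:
p(G, H) = 5/2 + G*(G + H)/2 (p(G, H) = 5/2 + ((G + H)*G + 0*H)/2 = 5/2 + (G*(G + H) + 0)/2 = 5/2 + (G*(G + H))/2 = 5/2 + G*(G + H)/2)
-5*(p(-4, -3) - 1*(-3)) + u(1, J) = -5*((5/2 + (1/2)*(-4)**2 + (1/2)*(-4)*(-3)) - 1*(-3)) + 1 = -5*((5/2 + (1/2)*16 + 6) + 3) + 1 = -5*((5/2 + 8 + 6) + 3) + 1 = -5*(33/2 + 3) + 1 = -5*39/2 + 1 = -195/2 + 1 = -193/2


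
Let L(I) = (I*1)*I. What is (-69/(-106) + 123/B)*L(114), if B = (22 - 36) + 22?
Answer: 22076955/106 ≈ 2.0827e+5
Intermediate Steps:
B = 8 (B = -14 + 22 = 8)
L(I) = I² (L(I) = I*I = I²)
(-69/(-106) + 123/B)*L(114) = (-69/(-106) + 123/8)*114² = (-69*(-1/106) + 123*(⅛))*12996 = (69/106 + 123/8)*12996 = (6795/424)*12996 = 22076955/106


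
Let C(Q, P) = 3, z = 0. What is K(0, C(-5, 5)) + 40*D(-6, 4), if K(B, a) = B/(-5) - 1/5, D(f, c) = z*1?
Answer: -1/5 ≈ -0.20000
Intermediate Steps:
D(f, c) = 0 (D(f, c) = 0*1 = 0)
K(B, a) = -1/5 - B/5 (K(B, a) = B*(-1/5) - 1*1/5 = -B/5 - 1/5 = -1/5 - B/5)
K(0, C(-5, 5)) + 40*D(-6, 4) = (-1/5 - 1/5*0) + 40*0 = (-1/5 + 0) + 0 = -1/5 + 0 = -1/5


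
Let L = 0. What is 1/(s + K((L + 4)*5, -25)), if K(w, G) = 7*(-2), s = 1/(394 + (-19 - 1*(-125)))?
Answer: -500/6999 ≈ -0.071439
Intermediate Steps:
s = 1/500 (s = 1/(394 + (-19 + 125)) = 1/(394 + 106) = 1/500 ≈ 0.0020000)
K(w, G) = -14
1/(s + K((L + 4)*5, -25)) = 1/(1/500 - 14) = 1/(-6999/500) = -500/6999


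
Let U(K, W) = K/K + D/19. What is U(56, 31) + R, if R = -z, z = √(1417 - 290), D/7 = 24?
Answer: 187/19 - 7*√23 ≈ -23.729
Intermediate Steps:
D = 168 (D = 7*24 = 168)
U(K, W) = 187/19 (U(K, W) = K/K + 168/19 = 1 + 168*(1/19) = 1 + 168/19 = 187/19)
z = 7*√23 (z = √1127 = 7*√23 ≈ 33.571)
R = -7*√23 ≈ -33.571
U(56, 31) + R = 187/19 - 7*√23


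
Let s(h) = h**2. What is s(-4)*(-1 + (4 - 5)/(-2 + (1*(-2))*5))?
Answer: -44/3 ≈ -14.667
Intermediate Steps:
s(-4)*(-1 + (4 - 5)/(-2 + (1*(-2))*5)) = (-4)**2*(-1 + (4 - 5)/(-2 + (1*(-2))*5)) = 16*(-1 - 1/(-2 - 2*5)) = 16*(-1 - 1/(-2 - 10)) = 16*(-1 - 1/(-12)) = 16*(-1 - 1*(-1/12)) = 16*(-1 + 1/12) = 16*(-11/12) = -44/3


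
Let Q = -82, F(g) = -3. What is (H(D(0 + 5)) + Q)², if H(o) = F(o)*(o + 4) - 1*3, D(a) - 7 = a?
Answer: 17689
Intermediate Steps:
D(a) = 7 + a
H(o) = -15 - 3*o (H(o) = -3*(o + 4) - 1*3 = -3*(4 + o) - 3 = (-12 - 3*o) - 3 = -15 - 3*o)
(H(D(0 + 5)) + Q)² = ((-15 - 3*(7 + (0 + 5))) - 82)² = ((-15 - 3*(7 + 5)) - 82)² = ((-15 - 3*12) - 82)² = ((-15 - 36) - 82)² = (-51 - 82)² = (-133)² = 17689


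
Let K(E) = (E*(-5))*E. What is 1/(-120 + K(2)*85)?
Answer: -1/1820 ≈ -0.00054945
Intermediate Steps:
K(E) = -5*E² (K(E) = (-5*E)*E = -5*E²)
1/(-120 + K(2)*85) = 1/(-120 - 5*2²*85) = 1/(-120 - 5*4*85) = 1/(-120 - 20*85) = 1/(-120 - 1700) = 1/(-1820) = -1/1820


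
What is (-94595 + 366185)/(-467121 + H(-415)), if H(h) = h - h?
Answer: -90530/155707 ≈ -0.58141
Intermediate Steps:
H(h) = 0
(-94595 + 366185)/(-467121 + H(-415)) = (-94595 + 366185)/(-467121 + 0) = 271590/(-467121) = 271590*(-1/467121) = -90530/155707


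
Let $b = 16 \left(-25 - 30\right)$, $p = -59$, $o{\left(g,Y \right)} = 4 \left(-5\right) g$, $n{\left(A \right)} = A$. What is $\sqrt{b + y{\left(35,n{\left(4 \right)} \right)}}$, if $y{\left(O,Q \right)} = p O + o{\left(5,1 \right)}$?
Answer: $i \sqrt{3045} \approx 55.182 i$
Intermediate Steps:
$o{\left(g,Y \right)} = - 20 g$
$y{\left(O,Q \right)} = -100 - 59 O$ ($y{\left(O,Q \right)} = - 59 O - 100 = -100 - 59 O$)
$b = -880$ ($b = 16 \left(-55\right) = -880$)
$\sqrt{b + y{\left(35,n{\left(4 \right)} \right)}} = \sqrt{-880 - 2165} = \sqrt{-3045} = i \sqrt{3045}$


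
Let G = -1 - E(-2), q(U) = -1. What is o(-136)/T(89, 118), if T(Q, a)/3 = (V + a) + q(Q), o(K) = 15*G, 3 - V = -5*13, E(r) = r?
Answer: 1/37 ≈ 0.027027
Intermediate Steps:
V = 68 (V = 3 - (-5)*13 = 3 - 1*(-65) = 3 + 65 = 68)
G = 1 (G = -1 - 1*(-2) = -1 + 2 = 1)
o(K) = 15 (o(K) = 15*1 = 15)
T(Q, a) = 201 + 3*a (T(Q, a) = 3*((68 + a) - 1) = 3*(67 + a) = 201 + 3*a)
o(-136)/T(89, 118) = 15/(201 + 3*118) = 15/(201 + 354) = 15/555 = 15*(1/555) = 1/37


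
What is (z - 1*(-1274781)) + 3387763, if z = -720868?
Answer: 3941676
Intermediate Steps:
(z - 1*(-1274781)) + 3387763 = (-720868 - 1*(-1274781)) + 3387763 = (-720868 + 1274781) + 3387763 = 553913 + 3387763 = 3941676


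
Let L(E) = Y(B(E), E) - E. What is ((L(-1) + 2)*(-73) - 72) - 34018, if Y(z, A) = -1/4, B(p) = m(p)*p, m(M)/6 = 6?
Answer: -137163/4 ≈ -34291.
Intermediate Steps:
m(M) = 36 (m(M) = 6*6 = 36)
B(p) = 36*p
Y(z, A) = -1/4 (Y(z, A) = -1*1/4 = -1/4)
L(E) = -1/4 - E
((L(-1) + 2)*(-73) - 72) - 34018 = (((-1/4 - 1*(-1)) + 2)*(-73) - 72) - 34018 = (((-1/4 + 1) + 2)*(-73) - 72) - 34018 = ((3/4 + 2)*(-73) - 72) - 34018 = ((11/4)*(-73) - 72) - 34018 = (-803/4 - 72) - 34018 = -1091/4 - 34018 = -137163/4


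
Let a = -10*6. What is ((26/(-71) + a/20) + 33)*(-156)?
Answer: -328224/71 ≈ -4622.9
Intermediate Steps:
a = -60
((26/(-71) + a/20) + 33)*(-156) = ((26/(-71) - 60/20) + 33)*(-156) = ((26*(-1/71) - 60*1/20) + 33)*(-156) = ((-26/71 - 3) + 33)*(-156) = (-239/71 + 33)*(-156) = (2104/71)*(-156) = -328224/71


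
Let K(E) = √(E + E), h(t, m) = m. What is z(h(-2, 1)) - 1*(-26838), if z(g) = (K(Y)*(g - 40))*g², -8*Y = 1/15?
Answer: 26838 - 13*I*√15/10 ≈ 26838.0 - 5.0349*I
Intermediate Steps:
Y = -1/120 (Y = -⅛/15 = -⅛*1/15 = -1/120 ≈ -0.0083333)
K(E) = √2*√E (K(E) = √(2*E) = √2*√E)
z(g) = I*√15*g²*(-40 + g)/30 (z(g) = ((√2*√(-1/120))*(g - 40))*g² = ((√2*(I*√30/60))*(-40 + g))*g² = ((I*√15/30)*(-40 + g))*g² = (I*√15*(-40 + g)/30)*g² = I*√15*g²*(-40 + g)/30)
z(h(-2, 1)) - 1*(-26838) = (1/30)*I*√15*1²*(-40 + 1) - 1*(-26838) = (1/30)*I*√15*1*(-39) + 26838 = -13*I*√15/10 + 26838 = 26838 - 13*I*√15/10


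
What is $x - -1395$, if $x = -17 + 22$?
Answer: $1400$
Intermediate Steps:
$x = 5$
$x - -1395 = 5 - -1395 = 5 + 1395 = 1400$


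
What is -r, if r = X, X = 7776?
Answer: -7776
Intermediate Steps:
r = 7776
-r = -1*7776 = -7776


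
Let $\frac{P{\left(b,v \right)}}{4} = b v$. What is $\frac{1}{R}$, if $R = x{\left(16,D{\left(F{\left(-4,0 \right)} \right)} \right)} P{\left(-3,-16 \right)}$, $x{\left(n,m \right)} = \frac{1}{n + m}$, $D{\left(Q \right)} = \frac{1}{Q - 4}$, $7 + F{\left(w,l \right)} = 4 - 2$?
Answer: $\frac{143}{1728} \approx 0.082755$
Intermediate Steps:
$F{\left(w,l \right)} = -5$ ($F{\left(w,l \right)} = -7 + \left(4 - 2\right) = -7 + 2 = -5$)
$D{\left(Q \right)} = \frac{1}{-4 + Q}$
$P{\left(b,v \right)} = 4 b v$
$x{\left(n,m \right)} = \frac{1}{m + n}$
$R = \frac{1728}{143}$ ($R = \frac{4 \left(-3\right) \left(-16\right)}{\frac{1}{-4 - 5} + 16} = \frac{1}{\frac{1}{-9} + 16} \cdot 192 = \frac{1}{- \frac{1}{9} + 16} \cdot 192 = \frac{1}{\frac{143}{9}} \cdot 192 = \frac{9}{143} \cdot 192 = \frac{1728}{143} \approx 12.084$)
$\frac{1}{R} = \frac{1}{\frac{1728}{143}} = \frac{143}{1728}$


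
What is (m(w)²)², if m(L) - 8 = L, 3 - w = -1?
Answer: 20736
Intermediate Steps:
w = 4 (w = 3 - 1*(-1) = 3 + 1 = 4)
m(L) = 8 + L
(m(w)²)² = ((8 + 4)²)² = (12²)² = 144² = 20736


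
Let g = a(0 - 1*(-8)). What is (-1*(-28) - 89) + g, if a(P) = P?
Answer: -53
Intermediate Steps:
g = 8 (g = 0 - 1*(-8) = 0 + 8 = 8)
(-1*(-28) - 89) + g = (-1*(-28) - 89) + 8 = (28 - 89) + 8 = -61 + 8 = -53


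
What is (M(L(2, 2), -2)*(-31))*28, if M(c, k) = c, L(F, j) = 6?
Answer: -5208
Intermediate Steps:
(M(L(2, 2), -2)*(-31))*28 = (6*(-31))*28 = -186*28 = -5208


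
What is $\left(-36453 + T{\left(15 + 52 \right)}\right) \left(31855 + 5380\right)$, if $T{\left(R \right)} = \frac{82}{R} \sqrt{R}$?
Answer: $-1357327455 + \frac{3053270 \sqrt{67}}{67} \approx -1.357 \cdot 10^{9}$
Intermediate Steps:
$T{\left(R \right)} = \frac{82}{\sqrt{R}}$
$\left(-36453 + T{\left(15 + 52 \right)}\right) \left(31855 + 5380\right) = \left(-36453 + \frac{82}{\sqrt{15 + 52}}\right) \left(31855 + 5380\right) = \left(-36453 + \frac{82}{\sqrt{67}}\right) 37235 = \left(-36453 + 82 \frac{\sqrt{67}}{67}\right) 37235 = \left(-36453 + \frac{82 \sqrt{67}}{67}\right) 37235 = -1357327455 + \frac{3053270 \sqrt{67}}{67}$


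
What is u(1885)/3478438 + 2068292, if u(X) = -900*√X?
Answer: 2068292 - 450*√1885/1739219 ≈ 2.0683e+6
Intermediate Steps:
u(1885)/3478438 + 2068292 = -900*√1885/3478438 + 2068292 = -900*√1885*(1/3478438) + 2068292 = -450*√1885/1739219 + 2068292 = 2068292 - 450*√1885/1739219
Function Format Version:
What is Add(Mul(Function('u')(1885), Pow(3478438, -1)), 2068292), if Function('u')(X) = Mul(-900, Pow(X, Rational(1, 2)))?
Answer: Add(2068292, Mul(Rational(-450, 1739219), Pow(1885, Rational(1, 2)))) ≈ 2.0683e+6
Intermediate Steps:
Add(Mul(Function('u')(1885), Pow(3478438, -1)), 2068292) = Add(Mul(Mul(-900, Pow(1885, Rational(1, 2))), Pow(3478438, -1)), 2068292) = Add(Mul(Mul(-900, Pow(1885, Rational(1, 2))), Rational(1, 3478438)), 2068292) = Add(Mul(Rational(-450, 1739219), Pow(1885, Rational(1, 2))), 2068292) = Add(2068292, Mul(Rational(-450, 1739219), Pow(1885, Rational(1, 2))))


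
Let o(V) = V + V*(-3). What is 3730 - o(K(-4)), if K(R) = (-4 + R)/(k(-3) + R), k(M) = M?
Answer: 26126/7 ≈ 3732.3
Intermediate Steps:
K(R) = (-4 + R)/(-3 + R)
o(V) = -2*V (o(V) = V - 3*V = -2*V)
3730 - o(K(-4)) = 3730 - (-2)*(-4 - 4)/(-3 - 4) = 3730 - (-2)*-8/(-7) = 3730 - (-2)*(-⅐*(-8)) = 3730 - (-2)*8/7 = 3730 - 1*(-16/7) = 3730 + 16/7 = 26126/7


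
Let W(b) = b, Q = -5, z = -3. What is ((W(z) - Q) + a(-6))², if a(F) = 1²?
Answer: 9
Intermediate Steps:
a(F) = 1
((W(z) - Q) + a(-6))² = ((-3 - 1*(-5)) + 1)² = ((-3 + 5) + 1)² = (2 + 1)² = 3² = 9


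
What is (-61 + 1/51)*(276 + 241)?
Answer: -1607870/51 ≈ -31527.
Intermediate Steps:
(-61 + 1/51)*(276 + 241) = (-61 + 1/51)*517 = -3110/51*517 = -1607870/51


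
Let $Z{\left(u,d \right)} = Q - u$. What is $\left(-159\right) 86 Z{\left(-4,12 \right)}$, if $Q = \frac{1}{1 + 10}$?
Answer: $- \frac{615330}{11} \approx -55939.0$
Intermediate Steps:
$Q = \frac{1}{11} \approx 0.090909$
$Z{\left(u,d \right)} = \frac{1}{11} - u$
$\left(-159\right) 86 Z{\left(-4,12 \right)} = \left(-159\right) 86 \left(\frac{1}{11} - -4\right) = - 13674 \left(\frac{1}{11} + 4\right) = \left(-13674\right) \frac{45}{11} = - \frac{615330}{11}$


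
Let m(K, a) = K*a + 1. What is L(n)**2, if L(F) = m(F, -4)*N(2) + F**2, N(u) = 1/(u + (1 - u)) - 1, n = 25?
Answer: 390625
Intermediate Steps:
N(u) = 0 (N(u) = 1/1 - 1 = 1 - 1 = 0)
m(K, a) = 1 + K*a
L(F) = F**2 (L(F) = (1 + F*(-4))*0 + F**2 = (1 - 4*F)*0 + F**2 = 0 + F**2 = F**2)
L(n)**2 = (25**2)**2 = 625**2 = 390625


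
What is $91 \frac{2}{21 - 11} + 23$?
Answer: $\frac{206}{5} \approx 41.2$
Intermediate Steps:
$91 \frac{2}{21 - 11} + 23 = 91 \cdot \frac{2}{10} + 23 = 91 \cdot 2 \cdot \frac{1}{10} + 23 = 91 \cdot \frac{1}{5} + 23 = \frac{91}{5} + 23 = \frac{206}{5}$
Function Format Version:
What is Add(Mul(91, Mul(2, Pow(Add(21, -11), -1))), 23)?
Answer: Rational(206, 5) ≈ 41.200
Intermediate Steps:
Add(Mul(91, Mul(2, Pow(Add(21, -11), -1))), 23) = Add(Mul(91, Mul(2, Pow(10, -1))), 23) = Add(Mul(91, Mul(2, Rational(1, 10))), 23) = Add(Mul(91, Rational(1, 5)), 23) = Add(Rational(91, 5), 23) = Rational(206, 5)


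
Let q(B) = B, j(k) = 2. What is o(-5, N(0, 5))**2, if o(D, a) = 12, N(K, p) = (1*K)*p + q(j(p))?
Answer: 144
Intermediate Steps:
N(K, p) = 2 + K*p (N(K, p) = (1*K)*p + 2 = K*p + 2 = 2 + K*p)
o(-5, N(0, 5))**2 = 12**2 = 144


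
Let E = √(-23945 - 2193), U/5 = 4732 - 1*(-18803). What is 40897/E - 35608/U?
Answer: -35608/117675 - 40897*I*√26138/26138 ≈ -0.3026 - 252.96*I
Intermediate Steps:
U = 117675 (U = 5*(4732 - 1*(-18803)) = 5*(4732 + 18803) = 5*23535 = 117675)
E = I*√26138 (E = √(-26138) = I*√26138 ≈ 161.67*I)
40897/E - 35608/U = 40897/((I*√26138)) - 35608/117675 = 40897*(-I*√26138/26138) - 35608*1/117675 = -40897*I*√26138/26138 - 35608/117675 = -35608/117675 - 40897*I*√26138/26138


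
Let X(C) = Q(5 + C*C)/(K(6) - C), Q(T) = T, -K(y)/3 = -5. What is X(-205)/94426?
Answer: 4203/2077372 ≈ 0.0020232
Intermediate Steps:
K(y) = 15 (K(y) = -3*(-5) = 15)
X(C) = (5 + C²)/(15 - C) (X(C) = (5 + C*C)/(15 - C) = (5 + C²)/(15 - C))
X(-205)/94426 = ((-5 - 1*(-205)²)/(-15 - 205))/94426 = ((-5 - 1*42025)/(-220))*(1/94426) = -(-5 - 42025)/220*(1/94426) = -1/220*(-42030)*(1/94426) = (4203/22)*(1/94426) = 4203/2077372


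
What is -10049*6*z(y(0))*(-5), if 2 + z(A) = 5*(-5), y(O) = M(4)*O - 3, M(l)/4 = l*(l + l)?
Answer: -8139690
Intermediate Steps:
M(l) = 8*l² (M(l) = 4*(l*(l + l)) = 4*(l*(2*l)) = 4*(2*l²) = 8*l²)
y(O) = -3 + 128*O (y(O) = (8*4²)*O - 3 = (8*16)*O - 3 = 128*O - 3 = -3 + 128*O)
z(A) = -27 (z(A) = -2 + 5*(-5) = -2 - 25 = -27)
-10049*6*z(y(0))*(-5) = -10049*6*(-27)*(-5) = -(-1627938)*(-5) = -10049*810 = -8139690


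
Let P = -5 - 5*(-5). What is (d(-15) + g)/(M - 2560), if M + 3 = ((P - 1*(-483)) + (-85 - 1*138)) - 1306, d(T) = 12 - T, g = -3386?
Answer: 3359/3589 ≈ 0.93591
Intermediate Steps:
P = 20 (P = -5 + 25 = 20)
M = -1029 (M = -3 + (((20 - 1*(-483)) + (-85 - 1*138)) - 1306) = -3 + (((20 + 483) + (-85 - 138)) - 1306) = -3 + ((503 - 223) - 1306) = -3 + (280 - 1306) = -3 - 1026 = -1029)
(d(-15) + g)/(M - 2560) = ((12 - 1*(-15)) - 3386)/(-1029 - 2560) = ((12 + 15) - 3386)/(-3589) = (27 - 3386)*(-1/3589) = -3359*(-1/3589) = 3359/3589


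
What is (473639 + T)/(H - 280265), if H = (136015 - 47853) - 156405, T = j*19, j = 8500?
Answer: -635139/348508 ≈ -1.8225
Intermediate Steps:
T = 161500 (T = 8500*19 = 161500)
H = -68243 (H = 88162 - 156405 = -68243)
(473639 + T)/(H - 280265) = (473639 + 161500)/(-68243 - 280265) = 635139/(-348508) = 635139*(-1/348508) = -635139/348508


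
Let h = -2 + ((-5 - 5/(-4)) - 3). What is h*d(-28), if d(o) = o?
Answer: 245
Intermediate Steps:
h = -35/4 (h = -2 + ((-5 - 5*(-1/4)) - 3) = -2 + ((-5 + 5/4) - 3) = -2 + (-15/4 - 3) = -2 - 27/4 = -35/4 ≈ -8.7500)
h*d(-28) = -35/4*(-28) = 245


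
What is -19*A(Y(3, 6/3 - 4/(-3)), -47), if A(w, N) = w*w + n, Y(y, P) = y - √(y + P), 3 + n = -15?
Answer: 152/3 + 38*√57 ≈ 337.56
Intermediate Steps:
n = -18 (n = -3 - 15 = -18)
Y(y, P) = y - √(P + y)
A(w, N) = -18 + w² (A(w, N) = w*w - 18 = w² - 18 = -18 + w²)
-19*A(Y(3, 6/3 - 4/(-3)), -47) = -19*(-18 + (3 - √((6/3 - 4/(-3)) + 3))²) = -19*(-18 + (3 - √((6*(⅓) - 4*(-⅓)) + 3))²) = -19*(-18 + (3 - √((2 + 4/3) + 3))²) = -19*(-18 + (3 - √(10/3 + 3))²) = -19*(-18 + (3 - √(19/3))²) = -19*(-18 + (3 - √57/3)²) = 342 - 19*(3 - √57/3)²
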